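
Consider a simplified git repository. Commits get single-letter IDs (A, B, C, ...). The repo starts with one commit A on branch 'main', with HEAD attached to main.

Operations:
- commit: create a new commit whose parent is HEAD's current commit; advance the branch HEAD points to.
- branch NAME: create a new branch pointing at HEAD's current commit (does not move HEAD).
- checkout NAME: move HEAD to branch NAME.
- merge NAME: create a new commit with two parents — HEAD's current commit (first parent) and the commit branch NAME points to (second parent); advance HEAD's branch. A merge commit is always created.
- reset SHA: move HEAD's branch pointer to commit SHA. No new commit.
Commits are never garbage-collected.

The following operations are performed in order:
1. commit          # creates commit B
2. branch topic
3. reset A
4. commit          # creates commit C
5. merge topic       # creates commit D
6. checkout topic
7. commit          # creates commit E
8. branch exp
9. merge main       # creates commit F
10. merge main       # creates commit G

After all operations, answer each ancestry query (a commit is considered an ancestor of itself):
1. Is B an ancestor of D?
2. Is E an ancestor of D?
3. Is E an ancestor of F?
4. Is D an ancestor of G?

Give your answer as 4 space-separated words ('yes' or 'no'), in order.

Answer: yes no yes yes

Derivation:
After op 1 (commit): HEAD=main@B [main=B]
After op 2 (branch): HEAD=main@B [main=B topic=B]
After op 3 (reset): HEAD=main@A [main=A topic=B]
After op 4 (commit): HEAD=main@C [main=C topic=B]
After op 5 (merge): HEAD=main@D [main=D topic=B]
After op 6 (checkout): HEAD=topic@B [main=D topic=B]
After op 7 (commit): HEAD=topic@E [main=D topic=E]
After op 8 (branch): HEAD=topic@E [exp=E main=D topic=E]
After op 9 (merge): HEAD=topic@F [exp=E main=D topic=F]
After op 10 (merge): HEAD=topic@G [exp=E main=D topic=G]
ancestors(D) = {A,B,C,D}; B in? yes
ancestors(D) = {A,B,C,D}; E in? no
ancestors(F) = {A,B,C,D,E,F}; E in? yes
ancestors(G) = {A,B,C,D,E,F,G}; D in? yes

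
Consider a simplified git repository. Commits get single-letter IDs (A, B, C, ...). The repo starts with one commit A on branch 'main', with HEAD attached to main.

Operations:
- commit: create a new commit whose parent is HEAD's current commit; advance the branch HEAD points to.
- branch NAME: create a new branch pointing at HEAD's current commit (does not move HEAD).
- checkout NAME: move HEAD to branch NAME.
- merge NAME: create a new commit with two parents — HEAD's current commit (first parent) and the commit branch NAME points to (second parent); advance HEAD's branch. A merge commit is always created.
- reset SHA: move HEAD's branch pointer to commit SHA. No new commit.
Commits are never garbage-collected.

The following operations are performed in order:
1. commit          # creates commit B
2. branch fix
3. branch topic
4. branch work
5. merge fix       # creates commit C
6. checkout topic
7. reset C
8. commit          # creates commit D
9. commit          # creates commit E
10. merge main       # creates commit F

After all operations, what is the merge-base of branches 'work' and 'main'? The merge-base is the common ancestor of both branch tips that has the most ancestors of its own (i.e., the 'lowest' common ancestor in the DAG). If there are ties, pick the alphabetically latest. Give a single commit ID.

Answer: B

Derivation:
After op 1 (commit): HEAD=main@B [main=B]
After op 2 (branch): HEAD=main@B [fix=B main=B]
After op 3 (branch): HEAD=main@B [fix=B main=B topic=B]
After op 4 (branch): HEAD=main@B [fix=B main=B topic=B work=B]
After op 5 (merge): HEAD=main@C [fix=B main=C topic=B work=B]
After op 6 (checkout): HEAD=topic@B [fix=B main=C topic=B work=B]
After op 7 (reset): HEAD=topic@C [fix=B main=C topic=C work=B]
After op 8 (commit): HEAD=topic@D [fix=B main=C topic=D work=B]
After op 9 (commit): HEAD=topic@E [fix=B main=C topic=E work=B]
After op 10 (merge): HEAD=topic@F [fix=B main=C topic=F work=B]
ancestors(work=B): ['A', 'B']
ancestors(main=C): ['A', 'B', 'C']
common: ['A', 'B']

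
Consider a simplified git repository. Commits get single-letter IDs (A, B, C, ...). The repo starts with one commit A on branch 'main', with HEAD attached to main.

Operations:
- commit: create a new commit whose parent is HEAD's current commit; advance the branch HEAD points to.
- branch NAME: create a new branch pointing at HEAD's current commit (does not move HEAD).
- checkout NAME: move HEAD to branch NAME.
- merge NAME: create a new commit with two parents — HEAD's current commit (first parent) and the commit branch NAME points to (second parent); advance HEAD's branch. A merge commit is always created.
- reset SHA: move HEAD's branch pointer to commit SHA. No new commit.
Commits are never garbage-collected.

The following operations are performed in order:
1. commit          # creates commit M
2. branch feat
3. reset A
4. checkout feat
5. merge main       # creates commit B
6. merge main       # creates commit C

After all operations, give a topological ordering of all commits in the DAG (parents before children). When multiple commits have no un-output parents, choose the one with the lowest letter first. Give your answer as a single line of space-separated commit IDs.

After op 1 (commit): HEAD=main@M [main=M]
After op 2 (branch): HEAD=main@M [feat=M main=M]
After op 3 (reset): HEAD=main@A [feat=M main=A]
After op 4 (checkout): HEAD=feat@M [feat=M main=A]
After op 5 (merge): HEAD=feat@B [feat=B main=A]
After op 6 (merge): HEAD=feat@C [feat=C main=A]
commit A: parents=[]
commit B: parents=['M', 'A']
commit C: parents=['B', 'A']
commit M: parents=['A']

Answer: A M B C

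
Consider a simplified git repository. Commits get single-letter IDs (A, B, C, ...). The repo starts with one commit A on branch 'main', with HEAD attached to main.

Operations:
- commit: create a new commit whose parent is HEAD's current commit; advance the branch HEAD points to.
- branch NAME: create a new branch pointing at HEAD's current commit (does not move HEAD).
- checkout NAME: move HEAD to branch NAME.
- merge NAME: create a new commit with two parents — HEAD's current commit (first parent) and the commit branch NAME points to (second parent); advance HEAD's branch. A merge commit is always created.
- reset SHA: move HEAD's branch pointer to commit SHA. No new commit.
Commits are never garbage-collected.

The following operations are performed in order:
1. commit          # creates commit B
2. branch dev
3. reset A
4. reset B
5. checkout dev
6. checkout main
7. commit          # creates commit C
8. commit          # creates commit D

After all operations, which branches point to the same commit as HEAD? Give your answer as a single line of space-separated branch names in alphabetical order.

After op 1 (commit): HEAD=main@B [main=B]
After op 2 (branch): HEAD=main@B [dev=B main=B]
After op 3 (reset): HEAD=main@A [dev=B main=A]
After op 4 (reset): HEAD=main@B [dev=B main=B]
After op 5 (checkout): HEAD=dev@B [dev=B main=B]
After op 6 (checkout): HEAD=main@B [dev=B main=B]
After op 7 (commit): HEAD=main@C [dev=B main=C]
After op 8 (commit): HEAD=main@D [dev=B main=D]

Answer: main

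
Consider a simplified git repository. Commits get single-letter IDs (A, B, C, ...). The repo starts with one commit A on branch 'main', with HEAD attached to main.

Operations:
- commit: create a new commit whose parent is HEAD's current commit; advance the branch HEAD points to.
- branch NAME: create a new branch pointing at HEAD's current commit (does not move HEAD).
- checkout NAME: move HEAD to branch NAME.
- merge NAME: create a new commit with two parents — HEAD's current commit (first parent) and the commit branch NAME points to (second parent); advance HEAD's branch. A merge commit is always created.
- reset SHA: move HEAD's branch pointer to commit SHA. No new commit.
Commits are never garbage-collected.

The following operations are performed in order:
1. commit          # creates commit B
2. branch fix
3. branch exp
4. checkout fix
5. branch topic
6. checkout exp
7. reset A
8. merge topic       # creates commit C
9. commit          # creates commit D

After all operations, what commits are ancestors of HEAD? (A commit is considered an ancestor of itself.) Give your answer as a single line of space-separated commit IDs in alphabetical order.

After op 1 (commit): HEAD=main@B [main=B]
After op 2 (branch): HEAD=main@B [fix=B main=B]
After op 3 (branch): HEAD=main@B [exp=B fix=B main=B]
After op 4 (checkout): HEAD=fix@B [exp=B fix=B main=B]
After op 5 (branch): HEAD=fix@B [exp=B fix=B main=B topic=B]
After op 6 (checkout): HEAD=exp@B [exp=B fix=B main=B topic=B]
After op 7 (reset): HEAD=exp@A [exp=A fix=B main=B topic=B]
After op 8 (merge): HEAD=exp@C [exp=C fix=B main=B topic=B]
After op 9 (commit): HEAD=exp@D [exp=D fix=B main=B topic=B]

Answer: A B C D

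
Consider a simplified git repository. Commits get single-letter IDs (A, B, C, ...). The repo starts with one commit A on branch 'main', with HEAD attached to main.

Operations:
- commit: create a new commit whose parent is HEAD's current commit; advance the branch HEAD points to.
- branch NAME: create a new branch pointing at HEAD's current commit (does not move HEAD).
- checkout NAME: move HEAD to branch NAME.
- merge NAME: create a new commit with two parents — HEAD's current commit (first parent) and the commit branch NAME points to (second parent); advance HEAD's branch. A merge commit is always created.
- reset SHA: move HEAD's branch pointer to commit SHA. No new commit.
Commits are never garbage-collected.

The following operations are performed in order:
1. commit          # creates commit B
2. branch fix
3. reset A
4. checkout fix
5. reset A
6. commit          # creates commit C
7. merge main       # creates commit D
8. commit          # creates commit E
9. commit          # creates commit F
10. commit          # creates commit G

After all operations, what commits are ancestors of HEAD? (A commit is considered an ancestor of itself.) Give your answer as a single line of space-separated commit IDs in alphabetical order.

Answer: A C D E F G

Derivation:
After op 1 (commit): HEAD=main@B [main=B]
After op 2 (branch): HEAD=main@B [fix=B main=B]
After op 3 (reset): HEAD=main@A [fix=B main=A]
After op 4 (checkout): HEAD=fix@B [fix=B main=A]
After op 5 (reset): HEAD=fix@A [fix=A main=A]
After op 6 (commit): HEAD=fix@C [fix=C main=A]
After op 7 (merge): HEAD=fix@D [fix=D main=A]
After op 8 (commit): HEAD=fix@E [fix=E main=A]
After op 9 (commit): HEAD=fix@F [fix=F main=A]
After op 10 (commit): HEAD=fix@G [fix=G main=A]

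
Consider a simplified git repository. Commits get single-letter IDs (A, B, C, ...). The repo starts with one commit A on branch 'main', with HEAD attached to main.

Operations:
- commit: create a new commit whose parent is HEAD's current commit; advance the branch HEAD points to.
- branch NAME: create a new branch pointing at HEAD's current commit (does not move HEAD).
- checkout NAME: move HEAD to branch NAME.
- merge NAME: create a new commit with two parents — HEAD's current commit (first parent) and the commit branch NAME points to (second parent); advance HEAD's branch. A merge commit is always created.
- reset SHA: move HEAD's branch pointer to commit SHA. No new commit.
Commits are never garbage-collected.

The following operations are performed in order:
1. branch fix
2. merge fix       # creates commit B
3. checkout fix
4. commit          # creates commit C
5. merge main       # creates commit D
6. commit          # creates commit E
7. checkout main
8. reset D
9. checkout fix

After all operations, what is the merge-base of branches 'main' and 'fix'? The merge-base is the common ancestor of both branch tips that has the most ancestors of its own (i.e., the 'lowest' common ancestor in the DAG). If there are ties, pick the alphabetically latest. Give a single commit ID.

After op 1 (branch): HEAD=main@A [fix=A main=A]
After op 2 (merge): HEAD=main@B [fix=A main=B]
After op 3 (checkout): HEAD=fix@A [fix=A main=B]
After op 4 (commit): HEAD=fix@C [fix=C main=B]
After op 5 (merge): HEAD=fix@D [fix=D main=B]
After op 6 (commit): HEAD=fix@E [fix=E main=B]
After op 7 (checkout): HEAD=main@B [fix=E main=B]
After op 8 (reset): HEAD=main@D [fix=E main=D]
After op 9 (checkout): HEAD=fix@E [fix=E main=D]
ancestors(main=D): ['A', 'B', 'C', 'D']
ancestors(fix=E): ['A', 'B', 'C', 'D', 'E']
common: ['A', 'B', 'C', 'D']

Answer: D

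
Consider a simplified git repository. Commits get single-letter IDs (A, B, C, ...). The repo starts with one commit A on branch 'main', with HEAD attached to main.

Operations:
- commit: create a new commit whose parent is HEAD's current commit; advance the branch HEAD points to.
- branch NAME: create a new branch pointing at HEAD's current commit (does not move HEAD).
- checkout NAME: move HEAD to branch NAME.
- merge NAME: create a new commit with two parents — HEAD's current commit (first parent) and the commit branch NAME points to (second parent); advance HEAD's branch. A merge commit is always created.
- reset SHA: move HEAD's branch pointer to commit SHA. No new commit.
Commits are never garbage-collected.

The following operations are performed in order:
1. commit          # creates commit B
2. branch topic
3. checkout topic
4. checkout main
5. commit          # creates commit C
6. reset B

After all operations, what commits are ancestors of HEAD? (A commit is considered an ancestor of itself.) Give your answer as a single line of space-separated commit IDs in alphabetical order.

After op 1 (commit): HEAD=main@B [main=B]
After op 2 (branch): HEAD=main@B [main=B topic=B]
After op 3 (checkout): HEAD=topic@B [main=B topic=B]
After op 4 (checkout): HEAD=main@B [main=B topic=B]
After op 5 (commit): HEAD=main@C [main=C topic=B]
After op 6 (reset): HEAD=main@B [main=B topic=B]

Answer: A B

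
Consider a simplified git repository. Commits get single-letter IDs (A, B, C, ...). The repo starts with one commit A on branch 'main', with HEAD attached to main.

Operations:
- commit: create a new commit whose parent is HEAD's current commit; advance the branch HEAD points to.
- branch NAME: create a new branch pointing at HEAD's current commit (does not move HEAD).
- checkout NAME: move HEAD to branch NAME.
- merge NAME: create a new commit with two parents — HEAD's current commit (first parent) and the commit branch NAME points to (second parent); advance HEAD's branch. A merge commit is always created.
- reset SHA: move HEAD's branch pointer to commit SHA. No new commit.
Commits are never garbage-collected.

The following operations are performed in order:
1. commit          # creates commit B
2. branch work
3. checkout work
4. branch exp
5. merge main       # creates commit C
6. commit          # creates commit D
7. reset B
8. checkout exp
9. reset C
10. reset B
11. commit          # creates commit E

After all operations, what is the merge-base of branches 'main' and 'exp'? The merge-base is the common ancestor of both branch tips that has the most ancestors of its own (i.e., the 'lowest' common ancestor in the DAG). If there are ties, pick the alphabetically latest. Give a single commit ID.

Answer: B

Derivation:
After op 1 (commit): HEAD=main@B [main=B]
After op 2 (branch): HEAD=main@B [main=B work=B]
After op 3 (checkout): HEAD=work@B [main=B work=B]
After op 4 (branch): HEAD=work@B [exp=B main=B work=B]
After op 5 (merge): HEAD=work@C [exp=B main=B work=C]
After op 6 (commit): HEAD=work@D [exp=B main=B work=D]
After op 7 (reset): HEAD=work@B [exp=B main=B work=B]
After op 8 (checkout): HEAD=exp@B [exp=B main=B work=B]
After op 9 (reset): HEAD=exp@C [exp=C main=B work=B]
After op 10 (reset): HEAD=exp@B [exp=B main=B work=B]
After op 11 (commit): HEAD=exp@E [exp=E main=B work=B]
ancestors(main=B): ['A', 'B']
ancestors(exp=E): ['A', 'B', 'E']
common: ['A', 'B']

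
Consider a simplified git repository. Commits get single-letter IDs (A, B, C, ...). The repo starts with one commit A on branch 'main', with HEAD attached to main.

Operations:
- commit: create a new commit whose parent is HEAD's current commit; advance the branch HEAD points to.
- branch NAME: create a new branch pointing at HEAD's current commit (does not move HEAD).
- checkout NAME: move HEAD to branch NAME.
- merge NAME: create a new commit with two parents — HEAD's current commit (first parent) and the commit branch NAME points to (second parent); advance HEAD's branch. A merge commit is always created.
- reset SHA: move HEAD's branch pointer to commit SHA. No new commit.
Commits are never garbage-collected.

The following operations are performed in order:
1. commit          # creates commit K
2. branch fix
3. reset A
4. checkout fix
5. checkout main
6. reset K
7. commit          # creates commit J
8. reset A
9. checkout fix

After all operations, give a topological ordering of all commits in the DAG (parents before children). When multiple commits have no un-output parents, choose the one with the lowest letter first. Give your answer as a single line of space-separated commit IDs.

Answer: A K J

Derivation:
After op 1 (commit): HEAD=main@K [main=K]
After op 2 (branch): HEAD=main@K [fix=K main=K]
After op 3 (reset): HEAD=main@A [fix=K main=A]
After op 4 (checkout): HEAD=fix@K [fix=K main=A]
After op 5 (checkout): HEAD=main@A [fix=K main=A]
After op 6 (reset): HEAD=main@K [fix=K main=K]
After op 7 (commit): HEAD=main@J [fix=K main=J]
After op 8 (reset): HEAD=main@A [fix=K main=A]
After op 9 (checkout): HEAD=fix@K [fix=K main=A]
commit A: parents=[]
commit J: parents=['K']
commit K: parents=['A']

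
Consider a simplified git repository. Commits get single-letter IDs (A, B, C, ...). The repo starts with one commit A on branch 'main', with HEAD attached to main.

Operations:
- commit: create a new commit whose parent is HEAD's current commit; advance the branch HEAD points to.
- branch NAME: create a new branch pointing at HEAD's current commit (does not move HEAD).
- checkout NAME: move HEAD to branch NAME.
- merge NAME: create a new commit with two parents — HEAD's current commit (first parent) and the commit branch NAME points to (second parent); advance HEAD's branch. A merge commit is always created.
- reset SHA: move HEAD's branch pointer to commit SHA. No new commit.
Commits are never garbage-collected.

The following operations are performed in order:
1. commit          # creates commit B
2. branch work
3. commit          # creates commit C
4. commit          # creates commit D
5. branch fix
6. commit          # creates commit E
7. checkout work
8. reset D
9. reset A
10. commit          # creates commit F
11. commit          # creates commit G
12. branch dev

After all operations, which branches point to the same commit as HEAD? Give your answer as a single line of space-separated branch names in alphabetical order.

Answer: dev work

Derivation:
After op 1 (commit): HEAD=main@B [main=B]
After op 2 (branch): HEAD=main@B [main=B work=B]
After op 3 (commit): HEAD=main@C [main=C work=B]
After op 4 (commit): HEAD=main@D [main=D work=B]
After op 5 (branch): HEAD=main@D [fix=D main=D work=B]
After op 6 (commit): HEAD=main@E [fix=D main=E work=B]
After op 7 (checkout): HEAD=work@B [fix=D main=E work=B]
After op 8 (reset): HEAD=work@D [fix=D main=E work=D]
After op 9 (reset): HEAD=work@A [fix=D main=E work=A]
After op 10 (commit): HEAD=work@F [fix=D main=E work=F]
After op 11 (commit): HEAD=work@G [fix=D main=E work=G]
After op 12 (branch): HEAD=work@G [dev=G fix=D main=E work=G]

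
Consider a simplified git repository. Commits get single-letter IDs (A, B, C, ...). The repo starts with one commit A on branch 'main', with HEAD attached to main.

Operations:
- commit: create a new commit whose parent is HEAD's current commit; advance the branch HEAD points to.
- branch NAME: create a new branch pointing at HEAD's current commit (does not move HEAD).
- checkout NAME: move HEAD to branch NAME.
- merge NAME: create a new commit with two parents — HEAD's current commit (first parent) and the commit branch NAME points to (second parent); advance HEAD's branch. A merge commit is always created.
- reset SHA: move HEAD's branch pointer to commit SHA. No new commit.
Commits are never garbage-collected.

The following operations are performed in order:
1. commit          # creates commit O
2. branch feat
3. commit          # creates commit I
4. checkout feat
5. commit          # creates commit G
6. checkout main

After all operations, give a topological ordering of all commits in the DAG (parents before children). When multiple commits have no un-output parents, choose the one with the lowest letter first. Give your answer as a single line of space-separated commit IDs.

After op 1 (commit): HEAD=main@O [main=O]
After op 2 (branch): HEAD=main@O [feat=O main=O]
After op 3 (commit): HEAD=main@I [feat=O main=I]
After op 4 (checkout): HEAD=feat@O [feat=O main=I]
After op 5 (commit): HEAD=feat@G [feat=G main=I]
After op 6 (checkout): HEAD=main@I [feat=G main=I]
commit A: parents=[]
commit G: parents=['O']
commit I: parents=['O']
commit O: parents=['A']

Answer: A O G I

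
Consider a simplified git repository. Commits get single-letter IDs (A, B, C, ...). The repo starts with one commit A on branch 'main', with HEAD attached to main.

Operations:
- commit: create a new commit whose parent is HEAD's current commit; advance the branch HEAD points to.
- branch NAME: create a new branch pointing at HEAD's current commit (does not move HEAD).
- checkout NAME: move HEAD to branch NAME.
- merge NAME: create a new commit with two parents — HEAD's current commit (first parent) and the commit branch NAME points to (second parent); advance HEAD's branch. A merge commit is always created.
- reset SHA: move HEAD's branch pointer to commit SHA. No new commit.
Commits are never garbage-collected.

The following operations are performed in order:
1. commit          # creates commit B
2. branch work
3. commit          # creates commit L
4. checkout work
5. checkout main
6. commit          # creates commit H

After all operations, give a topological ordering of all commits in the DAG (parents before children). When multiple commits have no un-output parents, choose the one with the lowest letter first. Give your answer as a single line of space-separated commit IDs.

After op 1 (commit): HEAD=main@B [main=B]
After op 2 (branch): HEAD=main@B [main=B work=B]
After op 3 (commit): HEAD=main@L [main=L work=B]
After op 4 (checkout): HEAD=work@B [main=L work=B]
After op 5 (checkout): HEAD=main@L [main=L work=B]
After op 6 (commit): HEAD=main@H [main=H work=B]
commit A: parents=[]
commit B: parents=['A']
commit H: parents=['L']
commit L: parents=['B']

Answer: A B L H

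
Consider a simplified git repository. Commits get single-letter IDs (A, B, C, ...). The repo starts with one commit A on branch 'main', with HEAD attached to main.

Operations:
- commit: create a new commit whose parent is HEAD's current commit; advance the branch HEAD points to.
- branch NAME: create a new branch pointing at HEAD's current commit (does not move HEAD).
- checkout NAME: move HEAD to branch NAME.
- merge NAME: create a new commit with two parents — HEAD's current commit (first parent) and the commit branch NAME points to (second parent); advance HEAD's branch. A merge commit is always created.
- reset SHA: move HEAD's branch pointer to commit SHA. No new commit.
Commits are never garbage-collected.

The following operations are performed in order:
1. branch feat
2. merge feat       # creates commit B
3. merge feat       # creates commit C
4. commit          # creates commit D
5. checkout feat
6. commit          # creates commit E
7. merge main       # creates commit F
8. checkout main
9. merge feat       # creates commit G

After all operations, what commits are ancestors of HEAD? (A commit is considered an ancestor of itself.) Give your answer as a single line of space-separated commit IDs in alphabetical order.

Answer: A B C D E F G

Derivation:
After op 1 (branch): HEAD=main@A [feat=A main=A]
After op 2 (merge): HEAD=main@B [feat=A main=B]
After op 3 (merge): HEAD=main@C [feat=A main=C]
After op 4 (commit): HEAD=main@D [feat=A main=D]
After op 5 (checkout): HEAD=feat@A [feat=A main=D]
After op 6 (commit): HEAD=feat@E [feat=E main=D]
After op 7 (merge): HEAD=feat@F [feat=F main=D]
After op 8 (checkout): HEAD=main@D [feat=F main=D]
After op 9 (merge): HEAD=main@G [feat=F main=G]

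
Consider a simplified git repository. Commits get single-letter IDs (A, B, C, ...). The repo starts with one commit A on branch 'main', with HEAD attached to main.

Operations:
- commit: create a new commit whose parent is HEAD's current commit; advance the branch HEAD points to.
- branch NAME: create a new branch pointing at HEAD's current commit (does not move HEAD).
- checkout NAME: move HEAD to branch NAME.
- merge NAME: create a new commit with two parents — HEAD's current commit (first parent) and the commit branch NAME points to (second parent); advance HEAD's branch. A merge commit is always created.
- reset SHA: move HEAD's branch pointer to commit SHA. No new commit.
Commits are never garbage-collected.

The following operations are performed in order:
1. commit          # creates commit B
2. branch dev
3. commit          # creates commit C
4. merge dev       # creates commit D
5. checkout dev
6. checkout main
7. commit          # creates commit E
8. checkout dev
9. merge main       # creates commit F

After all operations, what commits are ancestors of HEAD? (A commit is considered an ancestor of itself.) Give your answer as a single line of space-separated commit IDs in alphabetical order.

After op 1 (commit): HEAD=main@B [main=B]
After op 2 (branch): HEAD=main@B [dev=B main=B]
After op 3 (commit): HEAD=main@C [dev=B main=C]
After op 4 (merge): HEAD=main@D [dev=B main=D]
After op 5 (checkout): HEAD=dev@B [dev=B main=D]
After op 6 (checkout): HEAD=main@D [dev=B main=D]
After op 7 (commit): HEAD=main@E [dev=B main=E]
After op 8 (checkout): HEAD=dev@B [dev=B main=E]
After op 9 (merge): HEAD=dev@F [dev=F main=E]

Answer: A B C D E F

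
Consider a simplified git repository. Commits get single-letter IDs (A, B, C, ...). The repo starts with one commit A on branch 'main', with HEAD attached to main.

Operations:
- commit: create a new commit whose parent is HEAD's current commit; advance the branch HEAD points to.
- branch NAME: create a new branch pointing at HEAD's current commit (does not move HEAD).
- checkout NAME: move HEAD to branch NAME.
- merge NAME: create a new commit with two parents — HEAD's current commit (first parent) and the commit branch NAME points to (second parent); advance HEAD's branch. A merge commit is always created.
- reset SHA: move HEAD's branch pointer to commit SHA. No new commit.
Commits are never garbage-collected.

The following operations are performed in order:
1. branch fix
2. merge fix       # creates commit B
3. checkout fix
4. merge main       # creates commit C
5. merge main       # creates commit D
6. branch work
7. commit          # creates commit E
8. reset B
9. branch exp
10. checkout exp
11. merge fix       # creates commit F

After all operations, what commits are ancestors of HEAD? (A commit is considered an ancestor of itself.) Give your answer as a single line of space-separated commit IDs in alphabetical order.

After op 1 (branch): HEAD=main@A [fix=A main=A]
After op 2 (merge): HEAD=main@B [fix=A main=B]
After op 3 (checkout): HEAD=fix@A [fix=A main=B]
After op 4 (merge): HEAD=fix@C [fix=C main=B]
After op 5 (merge): HEAD=fix@D [fix=D main=B]
After op 6 (branch): HEAD=fix@D [fix=D main=B work=D]
After op 7 (commit): HEAD=fix@E [fix=E main=B work=D]
After op 8 (reset): HEAD=fix@B [fix=B main=B work=D]
After op 9 (branch): HEAD=fix@B [exp=B fix=B main=B work=D]
After op 10 (checkout): HEAD=exp@B [exp=B fix=B main=B work=D]
After op 11 (merge): HEAD=exp@F [exp=F fix=B main=B work=D]

Answer: A B F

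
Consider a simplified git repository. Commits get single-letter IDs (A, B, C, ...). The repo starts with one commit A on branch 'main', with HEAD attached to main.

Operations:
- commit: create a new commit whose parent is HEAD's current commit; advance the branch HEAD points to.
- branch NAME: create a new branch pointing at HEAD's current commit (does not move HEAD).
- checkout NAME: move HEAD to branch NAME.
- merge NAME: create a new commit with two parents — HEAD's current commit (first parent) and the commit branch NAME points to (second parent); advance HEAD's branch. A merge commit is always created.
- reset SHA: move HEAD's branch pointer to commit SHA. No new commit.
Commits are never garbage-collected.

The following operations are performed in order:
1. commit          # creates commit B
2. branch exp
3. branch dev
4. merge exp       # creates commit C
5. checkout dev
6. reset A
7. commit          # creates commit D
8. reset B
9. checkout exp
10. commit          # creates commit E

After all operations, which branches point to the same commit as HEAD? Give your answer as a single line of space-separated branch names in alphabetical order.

Answer: exp

Derivation:
After op 1 (commit): HEAD=main@B [main=B]
After op 2 (branch): HEAD=main@B [exp=B main=B]
After op 3 (branch): HEAD=main@B [dev=B exp=B main=B]
After op 4 (merge): HEAD=main@C [dev=B exp=B main=C]
After op 5 (checkout): HEAD=dev@B [dev=B exp=B main=C]
After op 6 (reset): HEAD=dev@A [dev=A exp=B main=C]
After op 7 (commit): HEAD=dev@D [dev=D exp=B main=C]
After op 8 (reset): HEAD=dev@B [dev=B exp=B main=C]
After op 9 (checkout): HEAD=exp@B [dev=B exp=B main=C]
After op 10 (commit): HEAD=exp@E [dev=B exp=E main=C]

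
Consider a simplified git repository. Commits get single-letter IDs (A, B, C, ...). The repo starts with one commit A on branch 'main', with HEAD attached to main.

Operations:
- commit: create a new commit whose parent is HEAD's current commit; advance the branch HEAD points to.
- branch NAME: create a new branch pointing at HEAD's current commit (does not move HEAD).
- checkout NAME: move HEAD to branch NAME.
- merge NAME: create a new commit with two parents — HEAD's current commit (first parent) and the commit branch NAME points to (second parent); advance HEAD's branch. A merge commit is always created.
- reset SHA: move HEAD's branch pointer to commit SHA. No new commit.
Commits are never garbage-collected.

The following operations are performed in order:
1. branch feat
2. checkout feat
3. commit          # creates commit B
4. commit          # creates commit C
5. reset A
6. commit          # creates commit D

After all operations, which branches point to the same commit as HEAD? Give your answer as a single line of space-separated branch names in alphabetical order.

After op 1 (branch): HEAD=main@A [feat=A main=A]
After op 2 (checkout): HEAD=feat@A [feat=A main=A]
After op 3 (commit): HEAD=feat@B [feat=B main=A]
After op 4 (commit): HEAD=feat@C [feat=C main=A]
After op 5 (reset): HEAD=feat@A [feat=A main=A]
After op 6 (commit): HEAD=feat@D [feat=D main=A]

Answer: feat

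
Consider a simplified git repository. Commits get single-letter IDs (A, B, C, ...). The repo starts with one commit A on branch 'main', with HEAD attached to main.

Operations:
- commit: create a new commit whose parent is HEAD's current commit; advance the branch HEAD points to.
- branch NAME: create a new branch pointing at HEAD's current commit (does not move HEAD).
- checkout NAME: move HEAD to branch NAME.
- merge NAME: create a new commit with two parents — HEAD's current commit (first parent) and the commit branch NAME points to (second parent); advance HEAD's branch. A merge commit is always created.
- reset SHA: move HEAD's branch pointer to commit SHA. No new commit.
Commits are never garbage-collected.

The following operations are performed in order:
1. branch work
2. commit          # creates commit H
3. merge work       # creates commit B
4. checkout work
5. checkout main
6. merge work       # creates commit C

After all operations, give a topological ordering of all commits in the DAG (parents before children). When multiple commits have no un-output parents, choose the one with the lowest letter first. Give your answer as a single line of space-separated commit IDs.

Answer: A H B C

Derivation:
After op 1 (branch): HEAD=main@A [main=A work=A]
After op 2 (commit): HEAD=main@H [main=H work=A]
After op 3 (merge): HEAD=main@B [main=B work=A]
After op 4 (checkout): HEAD=work@A [main=B work=A]
After op 5 (checkout): HEAD=main@B [main=B work=A]
After op 6 (merge): HEAD=main@C [main=C work=A]
commit A: parents=[]
commit B: parents=['H', 'A']
commit C: parents=['B', 'A']
commit H: parents=['A']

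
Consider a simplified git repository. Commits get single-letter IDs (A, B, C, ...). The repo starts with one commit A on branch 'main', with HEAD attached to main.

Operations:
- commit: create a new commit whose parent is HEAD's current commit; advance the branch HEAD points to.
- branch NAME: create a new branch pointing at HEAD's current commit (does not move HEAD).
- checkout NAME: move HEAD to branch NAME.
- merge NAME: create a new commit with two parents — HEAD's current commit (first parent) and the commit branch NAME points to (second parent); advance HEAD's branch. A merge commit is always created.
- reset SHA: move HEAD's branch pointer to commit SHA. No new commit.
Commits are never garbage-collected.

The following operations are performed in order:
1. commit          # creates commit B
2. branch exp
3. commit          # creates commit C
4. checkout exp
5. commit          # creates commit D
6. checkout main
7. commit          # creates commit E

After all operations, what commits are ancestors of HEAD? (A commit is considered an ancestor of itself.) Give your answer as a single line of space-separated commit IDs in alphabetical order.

Answer: A B C E

Derivation:
After op 1 (commit): HEAD=main@B [main=B]
After op 2 (branch): HEAD=main@B [exp=B main=B]
After op 3 (commit): HEAD=main@C [exp=B main=C]
After op 4 (checkout): HEAD=exp@B [exp=B main=C]
After op 5 (commit): HEAD=exp@D [exp=D main=C]
After op 6 (checkout): HEAD=main@C [exp=D main=C]
After op 7 (commit): HEAD=main@E [exp=D main=E]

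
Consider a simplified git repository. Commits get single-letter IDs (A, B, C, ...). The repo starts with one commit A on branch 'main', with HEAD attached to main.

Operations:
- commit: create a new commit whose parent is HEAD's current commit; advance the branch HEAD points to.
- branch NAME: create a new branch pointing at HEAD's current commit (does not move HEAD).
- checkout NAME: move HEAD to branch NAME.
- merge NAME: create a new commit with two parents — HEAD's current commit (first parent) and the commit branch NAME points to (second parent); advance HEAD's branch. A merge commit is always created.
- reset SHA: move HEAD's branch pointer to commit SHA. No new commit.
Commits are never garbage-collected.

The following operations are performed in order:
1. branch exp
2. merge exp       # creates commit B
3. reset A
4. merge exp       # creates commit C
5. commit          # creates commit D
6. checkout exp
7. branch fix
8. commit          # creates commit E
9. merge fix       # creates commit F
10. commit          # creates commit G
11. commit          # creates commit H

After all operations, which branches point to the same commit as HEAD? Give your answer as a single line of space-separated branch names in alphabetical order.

After op 1 (branch): HEAD=main@A [exp=A main=A]
After op 2 (merge): HEAD=main@B [exp=A main=B]
After op 3 (reset): HEAD=main@A [exp=A main=A]
After op 4 (merge): HEAD=main@C [exp=A main=C]
After op 5 (commit): HEAD=main@D [exp=A main=D]
After op 6 (checkout): HEAD=exp@A [exp=A main=D]
After op 7 (branch): HEAD=exp@A [exp=A fix=A main=D]
After op 8 (commit): HEAD=exp@E [exp=E fix=A main=D]
After op 9 (merge): HEAD=exp@F [exp=F fix=A main=D]
After op 10 (commit): HEAD=exp@G [exp=G fix=A main=D]
After op 11 (commit): HEAD=exp@H [exp=H fix=A main=D]

Answer: exp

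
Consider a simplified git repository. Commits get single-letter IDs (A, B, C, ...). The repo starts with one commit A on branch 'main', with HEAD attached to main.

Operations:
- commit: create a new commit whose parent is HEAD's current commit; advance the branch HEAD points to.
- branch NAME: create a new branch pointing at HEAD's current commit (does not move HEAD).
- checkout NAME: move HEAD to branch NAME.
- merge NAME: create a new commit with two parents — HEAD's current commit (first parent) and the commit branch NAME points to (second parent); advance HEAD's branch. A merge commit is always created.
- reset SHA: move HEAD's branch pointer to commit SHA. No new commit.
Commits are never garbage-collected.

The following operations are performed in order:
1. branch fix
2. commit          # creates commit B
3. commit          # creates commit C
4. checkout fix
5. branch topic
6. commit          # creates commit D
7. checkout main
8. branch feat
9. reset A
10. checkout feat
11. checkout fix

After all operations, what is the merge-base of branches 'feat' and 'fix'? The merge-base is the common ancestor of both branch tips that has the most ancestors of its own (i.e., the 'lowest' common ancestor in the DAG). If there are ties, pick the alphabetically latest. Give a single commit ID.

After op 1 (branch): HEAD=main@A [fix=A main=A]
After op 2 (commit): HEAD=main@B [fix=A main=B]
After op 3 (commit): HEAD=main@C [fix=A main=C]
After op 4 (checkout): HEAD=fix@A [fix=A main=C]
After op 5 (branch): HEAD=fix@A [fix=A main=C topic=A]
After op 6 (commit): HEAD=fix@D [fix=D main=C topic=A]
After op 7 (checkout): HEAD=main@C [fix=D main=C topic=A]
After op 8 (branch): HEAD=main@C [feat=C fix=D main=C topic=A]
After op 9 (reset): HEAD=main@A [feat=C fix=D main=A topic=A]
After op 10 (checkout): HEAD=feat@C [feat=C fix=D main=A topic=A]
After op 11 (checkout): HEAD=fix@D [feat=C fix=D main=A topic=A]
ancestors(feat=C): ['A', 'B', 'C']
ancestors(fix=D): ['A', 'D']
common: ['A']

Answer: A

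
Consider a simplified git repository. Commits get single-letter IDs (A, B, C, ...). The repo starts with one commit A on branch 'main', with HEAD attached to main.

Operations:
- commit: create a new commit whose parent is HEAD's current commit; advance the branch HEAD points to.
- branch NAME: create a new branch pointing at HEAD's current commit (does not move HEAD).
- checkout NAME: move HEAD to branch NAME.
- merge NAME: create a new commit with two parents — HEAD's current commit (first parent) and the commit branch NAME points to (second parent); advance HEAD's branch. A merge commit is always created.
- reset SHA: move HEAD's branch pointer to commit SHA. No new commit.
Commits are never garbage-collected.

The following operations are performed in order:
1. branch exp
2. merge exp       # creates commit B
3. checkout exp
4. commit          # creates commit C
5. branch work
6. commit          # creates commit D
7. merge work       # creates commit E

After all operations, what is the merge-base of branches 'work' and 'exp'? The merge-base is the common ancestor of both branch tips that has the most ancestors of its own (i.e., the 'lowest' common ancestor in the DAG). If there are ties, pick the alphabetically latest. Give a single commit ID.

Answer: C

Derivation:
After op 1 (branch): HEAD=main@A [exp=A main=A]
After op 2 (merge): HEAD=main@B [exp=A main=B]
After op 3 (checkout): HEAD=exp@A [exp=A main=B]
After op 4 (commit): HEAD=exp@C [exp=C main=B]
After op 5 (branch): HEAD=exp@C [exp=C main=B work=C]
After op 6 (commit): HEAD=exp@D [exp=D main=B work=C]
After op 7 (merge): HEAD=exp@E [exp=E main=B work=C]
ancestors(work=C): ['A', 'C']
ancestors(exp=E): ['A', 'C', 'D', 'E']
common: ['A', 'C']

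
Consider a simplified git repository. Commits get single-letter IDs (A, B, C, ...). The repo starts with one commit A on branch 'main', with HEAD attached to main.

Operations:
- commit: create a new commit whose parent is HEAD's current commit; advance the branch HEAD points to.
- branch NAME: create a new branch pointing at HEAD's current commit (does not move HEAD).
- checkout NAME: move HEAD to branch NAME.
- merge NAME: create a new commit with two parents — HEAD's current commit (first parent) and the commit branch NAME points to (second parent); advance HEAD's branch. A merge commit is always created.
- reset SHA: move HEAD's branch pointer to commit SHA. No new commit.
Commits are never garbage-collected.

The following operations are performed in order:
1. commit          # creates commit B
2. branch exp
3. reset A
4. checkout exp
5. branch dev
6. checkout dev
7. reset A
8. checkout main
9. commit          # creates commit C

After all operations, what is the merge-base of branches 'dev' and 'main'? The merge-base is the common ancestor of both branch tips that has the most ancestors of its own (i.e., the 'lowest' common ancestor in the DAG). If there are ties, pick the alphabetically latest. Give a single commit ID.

After op 1 (commit): HEAD=main@B [main=B]
After op 2 (branch): HEAD=main@B [exp=B main=B]
After op 3 (reset): HEAD=main@A [exp=B main=A]
After op 4 (checkout): HEAD=exp@B [exp=B main=A]
After op 5 (branch): HEAD=exp@B [dev=B exp=B main=A]
After op 6 (checkout): HEAD=dev@B [dev=B exp=B main=A]
After op 7 (reset): HEAD=dev@A [dev=A exp=B main=A]
After op 8 (checkout): HEAD=main@A [dev=A exp=B main=A]
After op 9 (commit): HEAD=main@C [dev=A exp=B main=C]
ancestors(dev=A): ['A']
ancestors(main=C): ['A', 'C']
common: ['A']

Answer: A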